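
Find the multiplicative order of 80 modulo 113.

112

ord(80) | φ(113) = 113 − 1 = 112 = 2^4 · 7.
Divisors of 112: 1, 2, 4, 7, 8, 14, 16, 28, 56, 112.
Test each divisor d:
80^1 ≡ 80 (mod 113)
80^2 ≡ 72 (mod 113)
80^4 ≡ 99 (mod 113)
80^7 ≡ 42 (mod 113)
80^8 ≡ 83 (mod 113)
80^14 ≡ 69 (mod 113)
80^16 ≡ 109 (mod 113)
80^28 ≡ 15 (mod 113)
80^56 ≡ 112 (mod 113)
80^112 ≡ 1 (mod 113) ✓
So ord_113(80) = 112.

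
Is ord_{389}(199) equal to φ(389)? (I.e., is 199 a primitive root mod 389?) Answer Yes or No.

φ(389) = 389 − 1 = 388 = 2^2 · 97.
Test 199^(388/q) mod 389 for each prime factor q of 388:
199^194 ≡ 388 (mod 389)  [q = 2: ≢ 1 ✓]
199^4 ≡ 94 (mod 389)  [q = 97: ≢ 1 ✓]
None equal 1, so ord_389(199) = 388: 199 is a primitive root.

Yes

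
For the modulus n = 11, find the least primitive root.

2

φ(11) = 11 − 1 = 10 = 2 · 5.
g is a primitive root iff g^(10/q) ≢ 1 (mod 11) for each prime q ∈ {2, 5}.
g = 2: 2^5 ≡ 10; 2^2 ≡ 4 — none is 1, so 2 is a primitive root.
Hence the least primitive root of 11 is 2.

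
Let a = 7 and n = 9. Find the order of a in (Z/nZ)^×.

3

Since 7 ∈ (Z/9Z)^×, its order divides φ(9) = φ(3^2) = 3·(3−1) = 6 = 2 · 3.
Divisors of 6: 1, 2, 3, 6.
Test each divisor d:
7^1 ≡ 7 (mod 9)
7^2 ≡ 4 (mod 9)
7^3 ≡ 1 (mod 9) ✓
Hence ord(7) = 3.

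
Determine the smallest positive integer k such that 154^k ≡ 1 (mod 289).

ord(154) | φ(289) = φ(17^2) = 17·(17−1) = 272 = 2^4 · 17.
Divisors of 272: 1, 2, 4, 8, 16, 17, 34, 68, 136, 272.
Check 154^d mod 289 for each divisor in increasing order:
154^1 ≡ 154 (mod 289)
154^2 ≡ 18 (mod 289)
154^4 ≡ 35 (mod 289)
154^8 ≡ 69 (mod 289)
154^16 ≡ 137 (mod 289)
154^17 ≡ 1 (mod 289) ✓
So ord_289(154) = 17.

17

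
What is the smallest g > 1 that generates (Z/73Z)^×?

5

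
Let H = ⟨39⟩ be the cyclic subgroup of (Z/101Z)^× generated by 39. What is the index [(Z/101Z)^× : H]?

Since 39 ∈ (Z/101Z)^×, its order divides φ(101) = 101 − 1 = 100 = 2^2 · 5^2.
Divisors of 100: 1, 2, 4, 5, 10, 20, 25, 50, 100.
Evaluate successive powers at the divisors of 100:
39^1 ≡ 39 (mod 101)
39^2 ≡ 6 (mod 101)
39^4 ≡ 36 (mod 101)
39^5 ≡ 91 (mod 101)
39^10 ≡ 100 (mod 101)
39^20 ≡ 1 (mod 101) ✓
So ord_101(39) = 20, hence |⟨39⟩| = 20.
Index = |(Z/101Z)^×| / |⟨39⟩| = 100 / 20 = 5.

5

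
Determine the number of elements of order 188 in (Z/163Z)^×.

0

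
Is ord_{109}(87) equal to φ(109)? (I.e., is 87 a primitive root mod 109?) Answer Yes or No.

φ(109) = 109 − 1 = 108 = 2^2 · 3^3.
An element g generates (Z/109Z)^× iff g^(108/q) ≢ 1 (mod 109) for each prime q ∈ {2, 3}.
87^54 ≡ 1 (mod 109)  [q = 2: ≡ 1 ✗]
87^36 ≡ 45 (mod 109)  [q = 3: ≢ 1 ✓]
Since 87^54 ≡ 1, the order of 87 divides 54 < 108, so 87 is not a primitive root.

No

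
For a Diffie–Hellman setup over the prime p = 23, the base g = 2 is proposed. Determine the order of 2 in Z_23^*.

Since 2 ∈ (Z/23Z)^×, its order divides φ(23) = 23 − 1 = 22 = 2 · 11.
Divisors of 22: 1, 2, 11, 22.
Test each divisor d:
2^1 ≡ 2 (mod 23)
2^2 ≡ 4 (mod 23)
2^11 ≡ 1 (mod 23) ✓
So ord_23(2) = 11.

11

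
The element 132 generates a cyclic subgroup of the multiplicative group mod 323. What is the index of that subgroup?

72

The order of 132 must divide φ(323) = φ(17·19) = (17−1)·(19−1) = 16·18 = 288 = 2^5 · 3^2.
Divisors of 288: 1, 2, 3, 4, 6, 8, 9, 12, 16, 18, 24, 32, 36, 48, 72, 96, 144, 288.
Test each divisor d:
132^1 ≡ 132 (mod 323)
132^2 ≡ 305 (mod 323)
132^3 ≡ 208 (mod 323)
132^4 ≡ 1 (mod 323) ✓
So ord_323(132) = 4, hence |⟨132⟩| = 4.
The index is φ(323) / ord(132) = 288 / 4 = 72.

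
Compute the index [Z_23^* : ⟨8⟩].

2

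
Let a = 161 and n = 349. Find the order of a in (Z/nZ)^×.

348

The order of 161 must divide φ(349) = 349 − 1 = 348 = 2^2 · 3 · 29.
Divisors of 348: 1, 2, 3, 4, 6, 12, 29, 58, 87, 116, 174, 348.
Check 161^d mod 349 for each divisor in increasing order:
161^1 ≡ 161 (mod 349)
161^2 ≡ 95 (mod 349)
161^3 ≡ 288 (mod 349)
161^4 ≡ 300 (mod 349)
161^6 ≡ 231 (mod 349)
161^12 ≡ 313 (mod 349)
161^29 ≡ 160 (mod 349)
161^58 ≡ 123 (mod 349)
161^87 ≡ 136 (mod 349)
161^116 ≡ 122 (mod 349)
161^174 ≡ 348 (mod 349)
161^348 ≡ 1 (mod 349) ✓
Hence ord(161) = 348.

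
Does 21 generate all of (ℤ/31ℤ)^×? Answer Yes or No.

Yes

φ(31) = 31 − 1 = 30 = 2 · 3 · 5.
It suffices to check that the order of 21 is not a proper divisor of 30: compute 21^(30/q) for q ∈ {2, 3, 5}.
21^15 ≡ 30 (mod 31)  [q = 2: ≢ 1 ✓]
21^10 ≡ 5 (mod 31)  [q = 3: ≢ 1 ✓]
21^6 ≡ 2 (mod 31)  [q = 5: ≢ 1 ✓]
Every test exponent gives a nontrivial residue, hence 21 generates the full group.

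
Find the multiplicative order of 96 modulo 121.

110

Since 96 ∈ (Z/121Z)^×, its order divides φ(121) = φ(11^2) = 11·(11−1) = 110 = 2 · 5 · 11.
Divisors of 110: 1, 2, 5, 10, 11, 22, 55, 110.
Evaluate successive powers at the divisors of 110:
96^1 ≡ 96
96^2 ≡ 20
96^5 ≡ 43
96^10 ≡ 34
96^11 ≡ 118
96^22 ≡ 9
96^55 ≡ 120
96^110 ≡ 1
So ord_121(96) = 110.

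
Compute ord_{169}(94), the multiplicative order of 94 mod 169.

Since 94 ∈ (Z/169Z)^×, its order divides φ(169) = φ(13^2) = 13·(13−1) = 156 = 2^2 · 3 · 13.
Divisors of 156: 1, 2, 3, 4, 6, 12, 13, 26, 39, 52, 78, 156.
Check 94^d mod 169 for each divisor in increasing order:
94^1 ≡ 94 (mod 169)
94^2 ≡ 48 (mod 169)
94^3 ≡ 118 (mod 169)
94^4 ≡ 107 (mod 169)
94^6 ≡ 66 (mod 169)
94^12 ≡ 131 (mod 169)
94^13 ≡ 146 (mod 169)
94^26 ≡ 22 (mod 169)
94^39 ≡ 1 (mod 169) ✓
Hence ord(94) = 39.

39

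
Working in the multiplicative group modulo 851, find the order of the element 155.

By Lagrange's theorem, ord_851(155) divides φ(851) = φ(23·37) = (23−1)·(37−1) = 22·36 = 792 = 2^3 · 3^2 · 11.
Divisors of 792: 1, 2, 3, 4, 6, 8, 9, 11, 12, 18, 22, 24, 33, 36, 44, 66, 72, 88, 99, 132, 198, 264, 396, 792.
Compute 155^d (mod 851) for the divisors d until we hit 1:
155^1 ≡ 155 (mod 851)
155^2 ≡ 197 (mod 851)
155^3 ≡ 750 (mod 851)
155^4 ≡ 514 (mod 851)
155^6 ≡ 840 (mod 851)
155^8 ≡ 386 (mod 851)
155^9 ≡ 260 (mod 851)
155^11 ≡ 160 (mod 851)
155^12 ≡ 121 (mod 851)
155^18 ≡ 371 (mod 851)
155^22 ≡ 70 (mod 851)
155^24 ≡ 174 (mod 851)
155^33 ≡ 137 (mod 851)
155^36 ≡ 630 (mod 851)
155^44 ≡ 645 (mod 851)
155^66 ≡ 47 (mod 851)
155^72 ≡ 334 (mod 851)
155^88 ≡ 737 (mod 851)
155^99 ≡ 482 (mod 851)
155^132 ≡ 507 (mod 851)
155^198 ≡ 1 (mod 851) ✓
The smallest such exponent is 198, so the order of 155 is 198.

198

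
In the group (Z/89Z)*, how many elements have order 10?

0

φ(89) = 89 − 1 = 88 = 2^3 · 11.
In a cyclic group of order 88, there are φ(d) elements of order d for each divisor d of 88, and zero for non-divisors.
Since 10 ∤ 88, the count is 0.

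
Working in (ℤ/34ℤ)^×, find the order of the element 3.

16

The order of 3 must divide φ(34) = φ(2)·φ(17) = 1·16 = 16 = 2^4.
Divisors of 16: 1, 2, 4, 8, 16.
Test each divisor d:
3^1 ≡ 3
3^2 ≡ 9
3^4 ≡ 13
3^8 ≡ 33
3^16 ≡ 1
Hence ord(3) = 16.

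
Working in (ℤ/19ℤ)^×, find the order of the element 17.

9

The order of 17 must divide φ(19) = 19 − 1 = 18 = 2 · 3^2.
Divisors of 18: 1, 2, 3, 6, 9, 18.
Evaluate successive powers at the divisors of 18:
17^1 ≡ 17
17^2 ≡ 4
17^3 ≡ 11
17^6 ≡ 7
17^9 ≡ 1
Therefore the multiplicative order of 17 modulo 19 is 9.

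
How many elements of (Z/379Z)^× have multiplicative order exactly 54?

18

φ(379) = 379 − 1 = 378 = 2 · 3^3 · 7.
In a cyclic group of order 378, there are φ(d) elements of order d for each divisor d of 378, and zero for non-divisors.
54 = 2 · 3^3 divides 378, and φ(54) = 18.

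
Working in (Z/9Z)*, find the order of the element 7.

3

Since 7 ∈ (Z/9Z)^×, its order divides φ(9) = φ(3^2) = 3·(3−1) = 6 = 2 · 3.
Divisors of 6: 1, 2, 3, 6.
Evaluate successive powers at the divisors of 6:
7^1 ≡ 7
7^2 ≡ 4
7^3 ≡ 1
The smallest such exponent is 3, so the order of 7 is 3.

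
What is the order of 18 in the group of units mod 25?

ord(18) | φ(25) = φ(5^2) = 5·(5−1) = 20 = 2^2 · 5.
Divisors of 20: 1, 2, 4, 5, 10, 20.
Check 18^d mod 25 for each divisor in increasing order:
18^1 ≡ 18 (mod 25)
18^2 ≡ 24 (mod 25)
18^4 ≡ 1 (mod 25) ✓
Therefore the multiplicative order of 18 modulo 25 is 4.

4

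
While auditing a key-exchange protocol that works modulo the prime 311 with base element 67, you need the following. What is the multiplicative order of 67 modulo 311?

155

The order of 67 must divide φ(311) = 311 − 1 = 310 = 2 · 5 · 31.
Divisors of 310: 1, 2, 5, 10, 31, 62, 155, 310.
Test each divisor d:
67^1 ≡ 67 (mod 311)
67^2 ≡ 135 (mod 311)
67^5 ≡ 89 (mod 311)
67^10 ≡ 146 (mod 311)
67^31 ≡ 52 (mod 311)
67^62 ≡ 216 (mod 311)
67^155 ≡ 1 (mod 311) ✓
So ord_311(67) = 155.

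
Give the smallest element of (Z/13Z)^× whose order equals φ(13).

φ(13) = 13 − 1 = 12 = 2^2 · 3.
Test candidates g = 2, 3, … against the prime factors q ∈ {2, 3} of φ(13): g is a generator iff g^(12/q) ≢ 1 for every such q.
g = 2: 2^6 ≡ 12; 2^4 ≡ 3 — none is 1, so 2 is a primitive root.
Hence the least primitive root of 13 is 2.

2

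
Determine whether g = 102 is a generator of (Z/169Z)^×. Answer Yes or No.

Yes

φ(169) = φ(13^2) = 13·(13−1) = 156 = 2^2 · 3 · 13.
An element g generates (Z/169Z)^× iff g^(156/q) ≢ 1 (mod 169) for each prime q ∈ {2, 3, 13}.
102^78 ≡ 168 (mod 169)  [q = 2: ≢ 1 ✓]
102^52 ≡ 146 (mod 169)  [q = 3: ≢ 1 ✓]
102^12 ≡ 92 (mod 169)  [q = 13: ≢ 1 ✓]
All checks pass, so 102 has order 156 and is a primitive root modulo 169.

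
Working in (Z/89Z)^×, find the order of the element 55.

ord(55) | φ(89) = 89 − 1 = 88 = 2^3 · 11.
Divisors of 88: 1, 2, 4, 8, 11, 22, 44, 88.
Evaluate successive powers at the divisors of 88:
55^1 ≡ 55
55^2 ≡ 88
55^4 ≡ 1
Hence ord(55) = 4.

4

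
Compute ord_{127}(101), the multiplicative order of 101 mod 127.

ord(101) | φ(127) = 127 − 1 = 126 = 2 · 3^2 · 7.
Divisors of 126: 1, 2, 3, 6, 7, 9, 14, 18, 21, 42, 63, 126.
Check 101^d mod 127 for each divisor in increasing order:
101^1 ≡ 101 (mod 127)
101^2 ≡ 41 (mod 127)
101^3 ≡ 77 (mod 127)
101^6 ≡ 87 (mod 127)
101^7 ≡ 24 (mod 127)
101^9 ≡ 95 (mod 127)
101^14 ≡ 68 (mod 127)
101^18 ≡ 8 (mod 127)
101^21 ≡ 108 (mod 127)
101^42 ≡ 107 (mod 127)
101^63 ≡ 126 (mod 127)
101^126 ≡ 1 (mod 127) ✓
Hence ord(101) = 126.

126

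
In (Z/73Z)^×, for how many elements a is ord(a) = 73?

0

φ(73) = 73 − 1 = 72 = 2^3 · 3^2.
(Z/73Z)^× is cyclic (|G| = 72); a cyclic group of order m has exactly φ(d) elements of each order d | m, and none otherwise.
Here 72 is not a multiple of 73, so there are no elements of order 73.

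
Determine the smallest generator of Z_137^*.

3

φ(137) = 137 − 1 = 136 = 2^3 · 17.
Test candidates g = 2, 3, … against the prime factors q ∈ {2, 17} of φ(137): g is a generator iff g^(136/q) ≢ 1 for every such q.
g = 2: 2^68 ≡ 1 — hits 1, so not a primitive root.
g = 3: 3^68 ≡ 136; 3^8 ≡ 122 — none is 1, so 3 is a primitive root.
Hence the least primitive root of 137 is 3.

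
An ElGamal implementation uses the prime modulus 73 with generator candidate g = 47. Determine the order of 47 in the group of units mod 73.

The order of 47 must divide φ(73) = 73 − 1 = 72 = 2^3 · 3^2.
Divisors of 72: 1, 2, 3, 4, 6, 8, 9, 12, 18, 24, 36, 72.
Check 47^d mod 73 for each divisor in increasing order:
47^1 ≡ 47 (mod 73)
47^2 ≡ 19 (mod 73)
47^3 ≡ 17 (mod 73)
47^4 ≡ 69 (mod 73)
47^6 ≡ 70 (mod 73)
47^8 ≡ 16 (mod 73)
47^9 ≡ 22 (mod 73)
47^12 ≡ 9 (mod 73)
47^18 ≡ 46 (mod 73)
47^24 ≡ 8 (mod 73)
47^36 ≡ 72 (mod 73)
47^72 ≡ 1 (mod 73) ✓
Therefore the multiplicative order of 47 modulo 73 is 72.

72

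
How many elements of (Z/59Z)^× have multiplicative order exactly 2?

1

φ(59) = 59 − 1 = 58 = 2 · 29.
(Z/59Z)^× is cyclic (|G| = 58); a cyclic group of order m has exactly φ(d) elements of each order d | m, and none otherwise.
2 | 58, and φ(2) = 2 − 1 = 1.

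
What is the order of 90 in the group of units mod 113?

112

ord(90) | φ(113) = 113 − 1 = 112 = 2^4 · 7.
Divisors of 112: 1, 2, 4, 7, 8, 14, 16, 28, 56, 112.
Check 90^d mod 113 for each divisor in increasing order:
90^1 ≡ 90 (mod 113)
90^2 ≡ 77 (mod 113)
90^4 ≡ 53 (mod 113)
90^7 ≡ 40 (mod 113)
90^8 ≡ 97 (mod 113)
90^14 ≡ 18 (mod 113)
90^16 ≡ 30 (mod 113)
90^28 ≡ 98 (mod 113)
90^56 ≡ 112 (mod 113)
90^112 ≡ 1 (mod 113) ✓
The smallest such exponent is 112, so the order of 90 is 112.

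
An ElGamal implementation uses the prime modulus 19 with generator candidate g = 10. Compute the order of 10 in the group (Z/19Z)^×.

By Lagrange's theorem, ord_19(10) divides φ(19) = 19 − 1 = 18 = 2 · 3^2.
Divisors of 18: 1, 2, 3, 6, 9, 18.
Compute 10^d (mod 19) for the divisors d until we hit 1:
10^1 ≡ 10
10^2 ≡ 5
10^3 ≡ 12
10^6 ≡ 11
10^9 ≡ 18
10^18 ≡ 1
Therefore the multiplicative order of 10 modulo 19 is 18.

18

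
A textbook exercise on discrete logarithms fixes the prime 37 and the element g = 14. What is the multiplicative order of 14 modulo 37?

The order of 14 must divide φ(37) = 37 − 1 = 36 = 2^2 · 3^2.
Divisors of 36: 1, 2, 3, 4, 6, 9, 12, 18, 36.
Test each divisor d:
14^1 ≡ 14 (mod 37)
14^2 ≡ 11 (mod 37)
14^3 ≡ 6 (mod 37)
14^4 ≡ 10 (mod 37)
14^6 ≡ 36 (mod 37)
14^9 ≡ 31 (mod 37)
14^12 ≡ 1 (mod 37) ✓
Therefore the multiplicative order of 14 modulo 37 is 12.

12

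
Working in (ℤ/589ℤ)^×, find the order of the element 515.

ord(515) | φ(589) = φ(19·31) = (19−1)·(31−1) = 18·30 = 540 = 2^2 · 3^3 · 5.
Divisors of 540: 1, 2, 3, 4, 5, 6, 9, 10, 12, 15, 18, 20, 27, 30, 36, 45, 54, 60, 90, 108, 135, 180, 270, 540.
Test each divisor d:
515^1 ≡ 515 (mod 589)
515^2 ≡ 175 (mod 589)
515^3 ≡ 8 (mod 589)
515^4 ≡ 586 (mod 589)
515^5 ≡ 222 (mod 589)
515^6 ≡ 64 (mod 589)
515^9 ≡ 512 (mod 589)
515^10 ≡ 397 (mod 589)
515^12 ≡ 562 (mod 589)
515^15 ≡ 373 (mod 589)
515^18 ≡ 39 (mod 589)
515^20 ≡ 346 (mod 589)
515^27 ≡ 531 (mod 589)
515^30 ≡ 125 (mod 589)
515^36 ≡ 343 (mod 589)
515^45 ≡ 94 (mod 589)
515^54 ≡ 419 (mod 589)
515^60 ≡ 311 (mod 589)
515^90 ≡ 1 (mod 589) ✓
Therefore the multiplicative order of 515 modulo 589 is 90.

90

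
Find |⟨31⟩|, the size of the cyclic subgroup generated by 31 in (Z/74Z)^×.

4

ord(31) | φ(74) = φ(2)·φ(37) = 1·36 = 36 = 2^2 · 3^2.
Divisors of 36: 1, 2, 3, 4, 6, 9, 12, 18, 36.
Compute 31^d (mod 74) for the divisors d until we hit 1:
31^1 ≡ 31 (mod 74)
31^2 ≡ 73 (mod 74)
31^3 ≡ 43 (mod 74)
31^4 ≡ 1 (mod 74) ✓
The smallest such exponent is 4, so the order of 31 is 4.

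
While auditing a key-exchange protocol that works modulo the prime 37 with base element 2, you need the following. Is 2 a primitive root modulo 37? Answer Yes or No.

Yes

φ(37) = 37 − 1 = 36 = 2^2 · 3^2.
Test 2^(36/q) mod 37 for each prime factor q of 36:
2^18 ≡ 36 (mod 37)  [q = 2: ≢ 1 ✓]
2^12 ≡ 26 (mod 37)  [q = 3: ≢ 1 ✓]
All checks pass, so 2 has order 36 and is a primitive root modulo 37.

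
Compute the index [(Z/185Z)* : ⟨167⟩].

ord(167) | φ(185) = φ(5·37) = (5−1)·(37−1) = 4·36 = 144 = 2^4 · 3^2.
Divisors of 144: 1, 2, 3, 4, 6, 8, 9, 12, 16, 18, 24, 36, 48, 72, 144.
Check 167^d mod 185 for each divisor in increasing order:
167^1 ≡ 167
167^2 ≡ 139
167^3 ≡ 88
167^4 ≡ 81
167^6 ≡ 159
167^8 ≡ 86
167^9 ≡ 117
167^12 ≡ 121
167^16 ≡ 181
167^18 ≡ 184
167^24 ≡ 26
167^36 ≡ 1
The order of 167 is 36, so the subgroup it generates has 36 elements.
[(Z/185Z)^× : ⟨167⟩] = 144/36 = 4.

4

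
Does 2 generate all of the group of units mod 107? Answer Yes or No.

φ(107) = 107 − 1 = 106 = 2 · 53.
It suffices to check that the order of 2 is not a proper divisor of 106: compute 2^(106/q) for q ∈ {2, 53}.
2^53 ≡ 106 (mod 107)  [q = 2: ≢ 1 ✓]
2^2 ≡ 4 (mod 107)  [q = 53: ≢ 1 ✓]
Every test exponent gives a nontrivial residue, hence 2 generates the full group.

Yes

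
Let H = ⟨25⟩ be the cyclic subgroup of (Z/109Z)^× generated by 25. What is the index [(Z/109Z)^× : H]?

4

ord(25) | φ(109) = 109 − 1 = 108 = 2^2 · 3^3.
Divisors of 108: 1, 2, 3, 4, 6, 9, 12, 18, 27, 36, 54, 108.
Evaluate successive powers at the divisors of 108:
25^1 ≡ 25 (mod 109)
25^2 ≡ 80 (mod 109)
25^3 ≡ 38 (mod 109)
25^4 ≡ 78 (mod 109)
25^6 ≡ 27 (mod 109)
25^9 ≡ 45 (mod 109)
25^12 ≡ 75 (mod 109)
25^18 ≡ 63 (mod 109)
25^27 ≡ 1 (mod 109) ✓
So ord_109(25) = 27, hence |⟨25⟩| = 27.
Index = |(Z/109Z)^×| / |⟨25⟩| = 108 / 27 = 4.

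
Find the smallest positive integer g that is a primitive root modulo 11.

2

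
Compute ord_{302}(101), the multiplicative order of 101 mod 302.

50

Since 101 ∈ (Z/302Z)^×, its order divides φ(302) = φ(2)·φ(151) = 1·150 = 150 = 2 · 3 · 5^2.
Divisors of 150: 1, 2, 3, 5, 6, 10, 15, 25, 30, 50, 75, 150.
Check 101^d mod 302 for each divisor in increasing order:
101^1 ≡ 101
101^2 ≡ 235
101^3 ≡ 179
101^5 ≡ 87
101^6 ≡ 29
101^10 ≡ 19
101^15 ≡ 143
101^25 ≡ 301
101^30 ≡ 215
101^50 ≡ 1
Hence ord(101) = 50.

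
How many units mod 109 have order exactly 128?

φ(109) = 109 − 1 = 108 = 2^2 · 3^3.
In a cyclic group of order 108, there are φ(d) elements of order d for each divisor d of 108, and zero for non-divisors.
Since 128 ∤ 108, the count is 0.

0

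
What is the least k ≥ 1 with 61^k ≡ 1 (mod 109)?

54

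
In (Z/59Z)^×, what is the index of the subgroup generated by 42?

By Lagrange's theorem, ord_59(42) divides φ(59) = 59 − 1 = 58 = 2 · 29.
Divisors of 58: 1, 2, 29, 58.
Check 42^d mod 59 for each divisor in increasing order:
42^1 ≡ 42
42^2 ≡ 53
42^29 ≡ 58
42^58 ≡ 1
So ord_59(42) = 58, hence |⟨42⟩| = 58.
[(Z/59Z)^× : ⟨42⟩] = 58/58 = 1.

1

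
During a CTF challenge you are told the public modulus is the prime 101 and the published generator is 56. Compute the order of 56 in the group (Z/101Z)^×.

ord(56) | φ(101) = 101 − 1 = 100 = 2^2 · 5^2.
Divisors of 100: 1, 2, 4, 5, 10, 20, 25, 50, 100.
Compute 56^d (mod 101) for the divisors d until we hit 1:
56^1 ≡ 56 (mod 101)
56^2 ≡ 5 (mod 101)
56^4 ≡ 25 (mod 101)
56^5 ≡ 87 (mod 101)
56^10 ≡ 95 (mod 101)
56^20 ≡ 36 (mod 101)
56^25 ≡ 1 (mod 101) ✓
Therefore the multiplicative order of 56 modulo 101 is 25.

25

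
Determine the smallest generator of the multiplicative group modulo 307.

5

φ(307) = 307 − 1 = 306 = 2 · 3^2 · 17.
Test candidates g = 2, 3, … against the prime factors q ∈ {2, 3, 17} of φ(307): g is a generator iff g^(306/q) ≢ 1 for every such q.
g = 2: 2^153 ≡ 306; 2^102 ≡ 1 — hits 1, so not a primitive root.
g = 3: 3^153 ≡ 306; 3^102 ≡ 1 — hits 1, so not a primitive root.
g = 4: 4^153 ≡ 1 — hits 1, so not a primitive root.
g = 5: 5^153 ≡ 306; 5^102 ≡ 289; 5^18 ≡ 81 — none is 1, so 5 is a primitive root.
So 5 is the smallest generator of (Z/307Z)^×.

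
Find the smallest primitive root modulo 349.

φ(349) = 349 − 1 = 348 = 2^2 · 3 · 29.
Test candidates g = 2, 3, … against the prime factors q ∈ {2, 3, 29} of φ(349): g is a generator iff g^(348/q) ≢ 1 for every such q.
g = 2: 2^174 ≡ 348; 2^116 ≡ 226; 2^12 ≡ 257 — none is 1, so 2 is a primitive root.
Hence the least primitive root of 349 is 2.

2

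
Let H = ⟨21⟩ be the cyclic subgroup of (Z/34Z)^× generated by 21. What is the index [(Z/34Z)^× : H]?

ord(21) | φ(34) = φ(2)·φ(17) = 1·16 = 16 = 2^4.
Divisors of 16: 1, 2, 4, 8, 16.
Check 21^d mod 34 for each divisor in increasing order:
21^1 ≡ 21 (mod 34)
21^2 ≡ 33 (mod 34)
21^4 ≡ 1 (mod 34) ✓
The order of 21 is 4, so the subgroup it generates has 4 elements.
The index is φ(34) / ord(21) = 16 / 4 = 4.

4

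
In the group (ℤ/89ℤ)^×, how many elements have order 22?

φ(89) = 89 − 1 = 88 = 2^3 · 11.
In a cyclic group of order 88, there are φ(d) elements of order d for each divisor d of 88, and zero for non-divisors.
22 = 2 · 11 divides 88, and φ(22) = 10.

10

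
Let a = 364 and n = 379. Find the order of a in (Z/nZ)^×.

By Lagrange's theorem, ord_379(364) divides φ(379) = 379 − 1 = 378 = 2 · 3^3 · 7.
Divisors of 378: 1, 2, 3, 6, 7, 9, 14, 18, 21, 27, 42, 54, 63, 126, 189, 378.
Evaluate successive powers at the divisors of 378:
364^1 ≡ 364 (mod 379)
364^2 ≡ 225 (mod 379)
364^3 ≡ 36 (mod 379)
364^6 ≡ 159 (mod 379)
364^7 ≡ 268 (mod 379)
364^9 ≡ 39 (mod 379)
364^14 ≡ 193 (mod 379)
364^18 ≡ 5 (mod 379)
364^21 ≡ 180 (mod 379)
364^27 ≡ 195 (mod 379)
364^42 ≡ 185 (mod 379)
364^54 ≡ 125 (mod 379)
364^63 ≡ 327 (mod 379)
364^126 ≡ 51 (mod 379)
364^189 ≡ 1 (mod 379) ✓
The smallest such exponent is 189, so the order of 364 is 189.

189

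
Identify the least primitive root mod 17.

3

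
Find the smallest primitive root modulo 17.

3

φ(17) = 17 − 1 = 16 = 2^4.
g is a primitive root iff g^(16/q) ≢ 1 (mod 17) for each prime q ∈ {2}.
g = 2: 2^8 ≡ 1 — hits 1, so not a primitive root.
g = 3: 3^8 ≡ 16 — none is 1, so 3 is a primitive root.
Hence the least primitive root of 17 is 3.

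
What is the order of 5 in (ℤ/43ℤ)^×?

Since 5 ∈ (Z/43Z)^×, its order divides φ(43) = 43 − 1 = 42 = 2 · 3 · 7.
Divisors of 42: 1, 2, 3, 6, 7, 14, 21, 42.
Test each divisor d:
5^1 ≡ 5 (mod 43)
5^2 ≡ 25 (mod 43)
5^3 ≡ 39 (mod 43)
5^6 ≡ 16 (mod 43)
5^7 ≡ 37 (mod 43)
5^14 ≡ 36 (mod 43)
5^21 ≡ 42 (mod 43)
5^42 ≡ 1 (mod 43) ✓
Therefore the multiplicative order of 5 modulo 43 is 42.

42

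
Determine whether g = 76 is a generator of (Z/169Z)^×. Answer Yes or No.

φ(169) = φ(13^2) = 13·(13−1) = 156 = 2^2 · 3 · 13.
An element g generates (Z/169Z)^× iff g^(156/q) ≢ 1 (mod 169) for each prime q ∈ {2, 3, 13}.
76^78 ≡ 168 (mod 169)  [q = 2: ≢ 1 ✓]
76^52 ≡ 146 (mod 169)  [q = 3: ≢ 1 ✓]
76^12 ≡ 79 (mod 169)  [q = 13: ≢ 1 ✓]
All checks pass, so 76 has order 156 and is a primitive root modulo 169.

Yes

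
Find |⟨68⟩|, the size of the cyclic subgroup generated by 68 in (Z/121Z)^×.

Since 68 ∈ (Z/121Z)^×, its order divides φ(121) = φ(11^2) = 11·(11−1) = 110 = 2 · 5 · 11.
Divisors of 110: 1, 2, 5, 10, 11, 22, 55, 110.
Check 68^d mod 121 for each divisor in increasing order:
68^1 ≡ 68
68^2 ≡ 26
68^5 ≡ 109
68^10 ≡ 23
68^11 ≡ 112
68^22 ≡ 81
68^55 ≡ 120
68^110 ≡ 1
So ord_121(68) = 110.

110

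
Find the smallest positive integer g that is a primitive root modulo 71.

7

φ(71) = 71 − 1 = 70 = 2 · 5 · 7.
g is a primitive root iff g^(70/q) ≢ 1 (mod 71) for each prime q ∈ {2, 5, 7}.
g = 2: 2^35 ≡ 1 — hits 1, so not a primitive root.
g = 3: 3^35 ≡ 1 — hits 1, so not a primitive root.
g = 4: 4^35 ≡ 1 — hits 1, so not a primitive root.
g = 5: 5^35 ≡ 1 — hits 1, so not a primitive root.
g = 6: 6^35 ≡ 1 — hits 1, so not a primitive root.
g = 7: 7^35 ≡ 70; 7^14 ≡ 54; 7^10 ≡ 45 — none is 1, so 7 is a primitive root.
The smallest primitive root modulo 71 is 7.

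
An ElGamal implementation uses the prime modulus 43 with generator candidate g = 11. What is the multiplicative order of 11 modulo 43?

The order of 11 must divide φ(43) = 43 − 1 = 42 = 2 · 3 · 7.
Divisors of 42: 1, 2, 3, 6, 7, 14, 21, 42.
Evaluate successive powers at the divisors of 42:
11^1 ≡ 11 (mod 43)
11^2 ≡ 35 (mod 43)
11^3 ≡ 41 (mod 43)
11^6 ≡ 4 (mod 43)
11^7 ≡ 1 (mod 43) ✓
Therefore the multiplicative order of 11 modulo 43 is 7.

7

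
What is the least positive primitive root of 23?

5

φ(23) = 23 − 1 = 22 = 2 · 11.
Test candidates g = 2, 3, … against the prime factors q ∈ {2, 11} of φ(23): g is a generator iff g^(22/q) ≢ 1 for every such q.
g = 2: 2^11 ≡ 1 — hits 1, so not a primitive root.
g = 3: 3^11 ≡ 1 — hits 1, so not a primitive root.
g = 4: 4^11 ≡ 1 — hits 1, so not a primitive root.
g = 5: 5^11 ≡ 22; 5^2 ≡ 2 — none is 1, so 5 is a primitive root.
So 5 is the smallest generator of (Z/23Z)^×.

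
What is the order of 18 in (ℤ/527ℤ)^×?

By Lagrange's theorem, ord_527(18) divides φ(527) = φ(17·31) = (17−1)·(31−1) = 16·30 = 480 = 2^5 · 3 · 5.
Divisors of 480: 1, 2, 3, 4, 5, 6, 8, 10, 12, 15, 16, 20, 24, 30, 32, 40, 48, 60, 80, 96, 120, 160, 240, 480.
Test each divisor d:
18^1 ≡ 18 (mod 527)
18^2 ≡ 324 (mod 527)
18^3 ≡ 35 (mod 527)
18^4 ≡ 103 (mod 527)
18^5 ≡ 273 (mod 527)
18^6 ≡ 171 (mod 527)
18^8 ≡ 69 (mod 527)
18^10 ≡ 222 (mod 527)
18^12 ≡ 256 (mod 527)
18^15 ≡ 1 (mod 527) ✓
So ord_527(18) = 15.

15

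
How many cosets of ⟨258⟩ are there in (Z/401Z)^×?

By Lagrange's theorem, ord_401(258) divides φ(401) = 401 − 1 = 400 = 2^4 · 5^2.
Divisors of 400: 1, 2, 4, 5, 8, 10, 16, 20, 25, 40, 50, 80, 100, 200, 400.
Check 258^d mod 401 for each divisor in increasing order:
258^1 ≡ 258 (mod 401)
258^2 ≡ 399 (mod 401)
258^4 ≡ 4 (mod 401)
258^5 ≡ 230 (mod 401)
258^8 ≡ 16 (mod 401)
258^10 ≡ 369 (mod 401)
258^16 ≡ 256 (mod 401)
258^20 ≡ 222 (mod 401)
258^25 ≡ 133 (mod 401)
258^40 ≡ 362 (mod 401)
258^50 ≡ 45 (mod 401)
258^80 ≡ 318 (mod 401)
258^100 ≡ 20 (mod 401)
258^200 ≡ 400 (mod 401)
258^400 ≡ 1 (mod 401) ✓
Thus |⟨258⟩| = ord(258) = 400.
The index is φ(401) / ord(258) = 400 / 400 = 1.

1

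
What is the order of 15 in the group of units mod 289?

136

ord(15) | φ(289) = φ(17^2) = 17·(17−1) = 272 = 2^4 · 17.
Divisors of 272: 1, 2, 4, 8, 16, 17, 34, 68, 136, 272.
Evaluate successive powers at the divisors of 272:
15^1 ≡ 15
15^2 ≡ 225
15^4 ≡ 50
15^8 ≡ 188
15^16 ≡ 86
15^17 ≡ 134
15^34 ≡ 38
15^68 ≡ 288
15^136 ≡ 1
The smallest such exponent is 136, so the order of 15 is 136.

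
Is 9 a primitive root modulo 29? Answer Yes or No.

φ(29) = 29 − 1 = 28 = 2^2 · 7.
9 is a primitive root mod 29 iff 9^(φ(29)/q) ≢ 1 for every prime q | φ(29), i.e. q ∈ {2, 7}.
9^14 ≡ 1 (mod 29)  [q = 2: ≡ 1 ✗]
9^4 ≡ 7 (mod 29)  [q = 7: ≢ 1 ✓]
Since 9^14 ≡ 1, the order of 9 divides 14 < 28, so 9 is not a primitive root.

No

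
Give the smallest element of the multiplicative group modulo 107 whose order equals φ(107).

2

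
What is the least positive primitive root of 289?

φ(289) = φ(17^2) = 17·(17−1) = 272 = 2^4 · 17.
Test candidates g = 2, 3, … against the prime factors q ∈ {2, 17} of φ(289): g is a generator iff g^(272/q) ≢ 1 for every such q.
g = 2: 2^136 ≡ 1 — hits 1, so not a primitive root.
g = 3: 3^136 ≡ 288; 3^16 ≡ 171 — none is 1, so 3 is a primitive root.
The smallest primitive root modulo 289 is 3.

3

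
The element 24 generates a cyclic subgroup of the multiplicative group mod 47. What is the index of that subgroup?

By Lagrange's theorem, ord_47(24) divides φ(47) = 47 − 1 = 46 = 2 · 23.
Divisors of 46: 1, 2, 23, 46.
Evaluate successive powers at the divisors of 46:
24^1 ≡ 24 (mod 47)
24^2 ≡ 12 (mod 47)
24^23 ≡ 1 (mod 47) ✓
Thus |⟨24⟩| = ord(24) = 23.
The index is φ(47) / ord(24) = 46 / 23 = 2.

2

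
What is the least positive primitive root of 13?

2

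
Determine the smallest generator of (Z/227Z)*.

2

φ(227) = 227 − 1 = 226 = 2 · 113.
Test candidates g = 2, 3, … against the prime factors q ∈ {2, 113} of φ(227): g is a generator iff g^(226/q) ≢ 1 for every such q.
g = 2: 2^113 ≡ 226; 2^2 ≡ 4 — none is 1, so 2 is a primitive root.
The smallest primitive root modulo 227 is 2.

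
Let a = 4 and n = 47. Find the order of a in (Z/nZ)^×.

By Lagrange's theorem, ord_47(4) divides φ(47) = 47 − 1 = 46 = 2 · 23.
Divisors of 46: 1, 2, 23, 46.
Evaluate successive powers at the divisors of 46:
4^1 ≡ 4
4^2 ≡ 16
4^23 ≡ 1
Therefore the multiplicative order of 4 modulo 47 is 23.

23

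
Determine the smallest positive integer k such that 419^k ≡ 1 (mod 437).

22

The order of 419 must divide φ(437) = φ(19·23) = (19−1)·(23−1) = 18·22 = 396 = 2^2 · 3^2 · 11.
Divisors of 396: 1, 2, 3, 4, 6, 9, 11, 12, 18, 22, 33, 36, 44, 66, 99, 132, 198, 396.
Compute 419^d (mod 437) for the divisors d until we hit 1:
419^1 ≡ 419 (mod 437)
419^2 ≡ 324 (mod 437)
419^3 ≡ 286 (mod 437)
419^4 ≡ 96 (mod 437)
419^6 ≡ 77 (mod 437)
419^9 ≡ 172 (mod 437)
419^11 ≡ 229 (mod 437)
419^12 ≡ 248 (mod 437)
419^18 ≡ 305 (mod 437)
419^22 ≡ 1 (mod 437) ✓
Therefore the multiplicative order of 419 modulo 437 is 22.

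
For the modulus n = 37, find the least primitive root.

2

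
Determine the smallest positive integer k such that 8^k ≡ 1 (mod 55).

By Lagrange's theorem, ord_55(8) divides φ(55) = φ(5·11) = (5−1)·(11−1) = 4·10 = 40 = 2^3 · 5.
Divisors of 40: 1, 2, 4, 5, 8, 10, 20, 40.
Evaluate successive powers at the divisors of 40:
8^1 ≡ 8 (mod 55)
8^2 ≡ 9 (mod 55)
8^4 ≡ 26 (mod 55)
8^5 ≡ 43 (mod 55)
8^8 ≡ 16 (mod 55)
8^10 ≡ 34 (mod 55)
8^20 ≡ 1 (mod 55) ✓
The smallest such exponent is 20, so the order of 8 is 20.

20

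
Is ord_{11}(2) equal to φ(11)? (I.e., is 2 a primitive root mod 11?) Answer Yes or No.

Yes

φ(11) = 11 − 1 = 10 = 2 · 5.
Test 2^(10/q) mod 11 for each prime factor q of 10:
2^5 ≡ 10 (mod 11)  [q = 2: ≢ 1 ✓]
2^2 ≡ 4 (mod 11)  [q = 5: ≢ 1 ✓]
Every test exponent gives a nontrivial residue, hence 2 generates the full group.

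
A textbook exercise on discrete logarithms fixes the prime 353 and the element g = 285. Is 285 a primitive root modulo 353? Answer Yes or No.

No

φ(353) = 353 − 1 = 352 = 2^5 · 11.
It suffices to check that the order of 285 is not a proper divisor of 352: compute 285^(352/q) for q ∈ {2, 11}.
285^176 ≡ 1 (mod 353)  [q = 2: ≡ 1 ✗]
285^32 ≡ 217 (mod 353)  [q = 11: ≢ 1 ✓]
285^176 ≡ 1 shows ord(285) | 176, strictly less than φ(353); not a primitive root.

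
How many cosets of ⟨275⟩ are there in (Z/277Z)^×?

3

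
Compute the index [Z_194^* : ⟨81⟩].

8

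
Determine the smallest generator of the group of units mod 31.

φ(31) = 31 − 1 = 30 = 2 · 3 · 5.
Test candidates g = 2, 3, … against the prime factors q ∈ {2, 3, 5} of φ(31): g is a generator iff g^(30/q) ≢ 1 for every such q.
g = 2: 2^15 ≡ 1 — hits 1, so not a primitive root.
g = 3: 3^15 ≡ 30; 3^10 ≡ 25; 3^6 ≡ 16 — none is 1, so 3 is a primitive root.
So 3 is the smallest generator of (Z/31Z)^×.

3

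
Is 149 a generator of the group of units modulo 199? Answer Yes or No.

Yes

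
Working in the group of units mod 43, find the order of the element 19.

Since 19 ∈ (Z/43Z)^×, its order divides φ(43) = 43 − 1 = 42 = 2 · 3 · 7.
Divisors of 42: 1, 2, 3, 6, 7, 14, 21, 42.
Test each divisor d:
19^1 ≡ 19 (mod 43)
19^2 ≡ 17 (mod 43)
19^3 ≡ 22 (mod 43)
19^6 ≡ 11 (mod 43)
19^7 ≡ 37 (mod 43)
19^14 ≡ 36 (mod 43)
19^21 ≡ 42 (mod 43)
19^42 ≡ 1 (mod 43) ✓
The smallest such exponent is 42, so the order of 19 is 42.

42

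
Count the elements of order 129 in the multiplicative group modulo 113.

0

φ(113) = 113 − 1 = 112 = 2^4 · 7.
(Z/113Z)^× is cyclic (|G| = 112); a cyclic group of order m has exactly φ(d) elements of each order d | m, and none otherwise.
Here 112 is not a multiple of 129, so there are no elements of order 129.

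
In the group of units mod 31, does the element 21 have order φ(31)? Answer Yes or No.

Yes

φ(31) = 31 − 1 = 30 = 2 · 3 · 5.
An element g generates (Z/31Z)^× iff g^(30/q) ≢ 1 (mod 31) for each prime q ∈ {2, 3, 5}.
21^15 ≡ 30 (mod 31)  [q = 2: ≢ 1 ✓]
21^10 ≡ 5 (mod 31)  [q = 3: ≢ 1 ✓]
21^6 ≡ 2 (mod 31)  [q = 5: ≢ 1 ✓]
None equal 1, so ord_31(21) = 30: 21 is a primitive root.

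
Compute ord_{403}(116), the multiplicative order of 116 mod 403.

The order of 116 must divide φ(403) = φ(13·31) = (13−1)·(31−1) = 12·30 = 360 = 2^3 · 3^2 · 5.
Divisors of 360: 1, 2, 3, 4, 5, 6, 8, 9, 10, 12, 15, 18, 20, 24, 30, 36, 40, 45, 60, 72, 90, 120, 180, 360.
Evaluate successive powers at the divisors of 360:
116^1 ≡ 116
116^2 ≡ 157
116^3 ≡ 77
116^4 ≡ 66
116^5 ≡ 402
116^6 ≡ 287
116^8 ≡ 326
116^9 ≡ 337
116^10 ≡ 1
Therefore the multiplicative order of 116 modulo 403 is 10.

10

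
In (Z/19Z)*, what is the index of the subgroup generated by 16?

By Lagrange's theorem, ord_19(16) divides φ(19) = 19 − 1 = 18 = 2 · 3^2.
Divisors of 18: 1, 2, 3, 6, 9, 18.
Check 16^d mod 19 for each divisor in increasing order:
16^1 ≡ 16 (mod 19)
16^2 ≡ 9 (mod 19)
16^3 ≡ 11 (mod 19)
16^6 ≡ 7 (mod 19)
16^9 ≡ 1 (mod 19) ✓
The order of 16 is 9, so the subgroup it generates has 9 elements.
[(Z/19Z)^× : ⟨16⟩] = 18/9 = 2.

2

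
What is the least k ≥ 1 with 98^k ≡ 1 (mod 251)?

250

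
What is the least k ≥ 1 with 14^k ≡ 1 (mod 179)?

89

ord(14) | φ(179) = 179 − 1 = 178 = 2 · 89.
Divisors of 178: 1, 2, 89, 178.
Compute 14^d (mod 179) for the divisors d until we hit 1:
14^1 ≡ 14 (mod 179)
14^2 ≡ 17 (mod 179)
14^89 ≡ 1 (mod 179) ✓
Therefore the multiplicative order of 14 modulo 179 is 89.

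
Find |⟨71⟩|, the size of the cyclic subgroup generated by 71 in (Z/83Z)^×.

82

ord(71) | φ(83) = 83 − 1 = 82 = 2 · 41.
Divisors of 82: 1, 2, 41, 82.
Compute 71^d (mod 83) for the divisors d until we hit 1:
71^1 ≡ 71
71^2 ≡ 61
71^41 ≡ 82
71^82 ≡ 1
Hence ord(71) = 82.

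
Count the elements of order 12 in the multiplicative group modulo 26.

4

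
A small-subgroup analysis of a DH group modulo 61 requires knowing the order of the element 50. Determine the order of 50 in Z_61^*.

4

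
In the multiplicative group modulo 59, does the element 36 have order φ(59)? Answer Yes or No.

No

φ(59) = 59 − 1 = 58 = 2 · 29.
An element g generates (Z/59Z)^× iff g^(58/q) ≢ 1 (mod 59) for each prime q ∈ {2, 29}.
36^29 ≡ 1 (mod 59)  [q = 2: ≡ 1 ✗]
36^2 ≡ 57 (mod 59)  [q = 29: ≢ 1 ✓]
The check at q = 2 fails, so 36 generates a proper subgroup.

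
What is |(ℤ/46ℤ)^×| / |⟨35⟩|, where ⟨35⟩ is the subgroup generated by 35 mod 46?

By Lagrange's theorem, ord_46(35) divides φ(46) = φ(2)·φ(23) = 1·22 = 22 = 2 · 11.
Divisors of 22: 1, 2, 11, 22.
Test each divisor d:
35^1 ≡ 35
35^2 ≡ 29
35^11 ≡ 1
The order of 35 is 11, so the subgroup it generates has 11 elements.
[(Z/46Z)^× : ⟨35⟩] = 22/11 = 2.

2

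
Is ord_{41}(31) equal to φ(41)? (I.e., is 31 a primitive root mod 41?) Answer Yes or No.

φ(41) = 41 − 1 = 40 = 2^3 · 5.
31 is a primitive root mod 41 iff 31^(φ(41)/q) ≢ 1 for every prime q | φ(41), i.e. q ∈ {2, 5}.
31^20 ≡ 1 (mod 41)  [q = 2: ≡ 1 ✗]
31^8 ≡ 16 (mod 41)  [q = 5: ≢ 1 ✓]
The check at q = 2 fails, so 31 generates a proper subgroup.

No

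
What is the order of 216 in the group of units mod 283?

Since 216 ∈ (Z/283Z)^×, its order divides φ(283) = 283 − 1 = 282 = 2 · 3 · 47.
Divisors of 282: 1, 2, 3, 6, 47, 94, 141, 282.
Check 216^d mod 283 for each divisor in increasing order:
216^1 ≡ 216 (mod 283)
216^2 ≡ 244 (mod 283)
216^3 ≡ 66 (mod 283)
216^6 ≡ 111 (mod 283)
216^47 ≡ 1 (mod 283) ✓
The smallest such exponent is 47, so the order of 216 is 47.

47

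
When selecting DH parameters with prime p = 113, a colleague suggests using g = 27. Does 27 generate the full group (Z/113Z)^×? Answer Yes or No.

Yes

φ(113) = 113 − 1 = 112 = 2^4 · 7.
Test 27^(112/q) mod 113 for each prime factor q of 112:
27^56 ≡ 112 (mod 113)  [q = 2: ≢ 1 ✓]
27^16 ≡ 16 (mod 113)  [q = 7: ≢ 1 ✓]
None equal 1, so ord_113(27) = 112: 27 is a primitive root.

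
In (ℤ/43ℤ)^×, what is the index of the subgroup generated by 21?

6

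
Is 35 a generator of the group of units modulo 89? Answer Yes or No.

φ(89) = 89 − 1 = 88 = 2^3 · 11.
35 is a primitive root mod 89 iff 35^(φ(89)/q) ≢ 1 for every prime q | φ(89), i.e. q ∈ {2, 11}.
35^44 ≡ 88 (mod 89)  [q = 2: ≢ 1 ✓]
35^8 ≡ 16 (mod 89)  [q = 11: ≢ 1 ✓]
None equal 1, so ord_89(35) = 88: 35 is a primitive root.

Yes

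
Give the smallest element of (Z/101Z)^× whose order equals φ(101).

φ(101) = 101 − 1 = 100 = 2^2 · 5^2.
g is a primitive root iff g^(100/q) ≢ 1 (mod 101) for each prime q ∈ {2, 5}.
g = 2: 2^50 ≡ 100; 2^20 ≡ 95 — none is 1, so 2 is a primitive root.
Hence the least primitive root of 101 is 2.

2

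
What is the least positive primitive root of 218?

11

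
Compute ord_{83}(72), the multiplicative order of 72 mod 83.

82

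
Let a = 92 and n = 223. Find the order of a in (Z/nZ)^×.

222

The order of 92 must divide φ(223) = 223 − 1 = 222 = 2 · 3 · 37.
Divisors of 222: 1, 2, 3, 6, 37, 74, 111, 222.
Compute 92^d (mod 223) for the divisors d until we hit 1:
92^1 ≡ 92
92^2 ≡ 213
92^3 ≡ 195
92^6 ≡ 115
92^37 ≡ 184
92^74 ≡ 183
92^111 ≡ 222
92^222 ≡ 1
Hence ord(92) = 222.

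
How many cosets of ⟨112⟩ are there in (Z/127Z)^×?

Since 112 ∈ (Z/127Z)^×, its order divides φ(127) = 127 − 1 = 126 = 2 · 3^2 · 7.
Divisors of 126: 1, 2, 3, 6, 7, 9, 14, 18, 21, 42, 63, 126.
Compute 112^d (mod 127) for the divisors d until we hit 1:
112^1 ≡ 112 (mod 127)
112^2 ≡ 98 (mod 127)
112^3 ≡ 54 (mod 127)
112^6 ≡ 122 (mod 127)
112^7 ≡ 75 (mod 127)
112^9 ≡ 111 (mod 127)
112^14 ≡ 37 (mod 127)
112^18 ≡ 2 (mod 127)
112^21 ≡ 108 (mod 127)
112^42 ≡ 107 (mod 127)
112^63 ≡ 126 (mod 127)
112^126 ≡ 1 (mod 127) ✓
The order of 112 is 126, so the subgroup it generates has 126 elements.
The index is φ(127) / ord(112) = 126 / 126 = 1.

1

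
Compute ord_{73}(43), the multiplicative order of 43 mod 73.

24

The order of 43 must divide φ(73) = 73 − 1 = 72 = 2^3 · 3^2.
Divisors of 72: 1, 2, 3, 4, 6, 8, 9, 12, 18, 24, 36, 72.
Evaluate successive powers at the divisors of 72:
43^1 ≡ 43 (mod 73)
43^2 ≡ 24 (mod 73)
43^3 ≡ 10 (mod 73)
43^4 ≡ 65 (mod 73)
43^6 ≡ 27 (mod 73)
43^8 ≡ 64 (mod 73)
43^9 ≡ 51 (mod 73)
43^12 ≡ 72 (mod 73)
43^18 ≡ 46 (mod 73)
43^24 ≡ 1 (mod 73) ✓
Therefore the multiplicative order of 43 modulo 73 is 24.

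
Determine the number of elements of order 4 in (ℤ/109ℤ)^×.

2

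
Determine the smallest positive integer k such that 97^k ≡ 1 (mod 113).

Since 97 ∈ (Z/113Z)^×, its order divides φ(113) = 113 − 1 = 112 = 2^4 · 7.
Divisors of 112: 1, 2, 4, 7, 8, 14, 16, 28, 56, 112.
Test each divisor d:
97^1 ≡ 97 (mod 113)
97^2 ≡ 30 (mod 113)
97^4 ≡ 109 (mod 113)
97^7 ≡ 112 (mod 113)
97^8 ≡ 16 (mod 113)
97^14 ≡ 1 (mod 113) ✓
Hence ord(97) = 14.

14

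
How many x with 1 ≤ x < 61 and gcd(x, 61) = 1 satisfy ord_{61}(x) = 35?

0

φ(61) = 61 − 1 = 60 = 2^2 · 3 · 5.
(Z/61Z)^× is cyclic (|G| = 60); a cyclic group of order m has exactly φ(d) elements of each order d | m, and none otherwise.
Here 60 is not a multiple of 35, so there are no elements of order 35.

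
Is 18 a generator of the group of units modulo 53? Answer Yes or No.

φ(53) = 53 − 1 = 52 = 2^2 · 13.
18 is a primitive root mod 53 iff 18^(φ(53)/q) ≢ 1 for every prime q | φ(53), i.e. q ∈ {2, 13}.
18^26 ≡ 52 (mod 53)  [q = 2: ≢ 1 ✓]
18^4 ≡ 36 (mod 53)  [q = 13: ≢ 1 ✓]
All checks pass, so 18 has order 52 and is a primitive root modulo 53.

Yes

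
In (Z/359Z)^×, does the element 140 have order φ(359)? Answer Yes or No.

Yes

φ(359) = 359 − 1 = 358 = 2 · 179.
It suffices to check that the order of 140 is not a proper divisor of 358: compute 140^(358/q) for q ∈ {2, 179}.
140^179 ≡ 358 (mod 359)  [q = 2: ≢ 1 ✓]
140^2 ≡ 214 (mod 359)  [q = 179: ≢ 1 ✓]
None equal 1, so ord_359(140) = 358: 140 is a primitive root.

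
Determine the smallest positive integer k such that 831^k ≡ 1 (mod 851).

396

Since 831 ∈ (Z/851Z)^×, its order divides φ(851) = φ(23·37) = (23−1)·(37−1) = 22·36 = 792 = 2^3 · 3^2 · 11.
Divisors of 792: 1, 2, 3, 4, 6, 8, 9, 11, 12, 18, 22, 24, 33, 36, 44, 66, 72, 88, 99, 132, 198, 264, 396, 792.
Test each divisor d:
831^1 ≡ 831
831^2 ≡ 400
831^3 ≡ 510
831^4 ≡ 12
831^6 ≡ 545
831^8 ≡ 144
831^9 ≡ 524
831^11 ≡ 254
831^12 ≡ 26
831^18 ≡ 554
831^22 ≡ 691
831^24 ≡ 676
831^33 ≡ 208
831^36 ≡ 556
831^44 ≡ 70
831^66 ≡ 714
831^72 ≡ 223
831^88 ≡ 645
831^99 ≡ 438
831^132 ≡ 47
831^198 ≡ 369
831^264 ≡ 507
831^396 ≡ 1
So ord_851(831) = 396.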